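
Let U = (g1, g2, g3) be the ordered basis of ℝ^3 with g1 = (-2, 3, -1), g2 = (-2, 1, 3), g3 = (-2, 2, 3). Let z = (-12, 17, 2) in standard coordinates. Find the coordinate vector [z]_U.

(4, -1, 3)

Write z = c_1 g1 + ... + c_3 g3 and solve for the c_i.
Row-reducing the augmented matrix [M | z] gives c = (4, -1, 3).
Check: 4g1 - g2 + 3g3 = (-12, 17, 2).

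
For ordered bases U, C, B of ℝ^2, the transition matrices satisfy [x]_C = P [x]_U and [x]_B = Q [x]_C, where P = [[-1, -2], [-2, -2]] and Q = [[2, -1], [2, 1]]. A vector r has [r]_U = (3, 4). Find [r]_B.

Composing the changes, [r]_B = Q P [r]_U.
Q P = [[0, -2], [-4, -6]]; applying this to (3, 4) gives (-8, -36).

(-8, -36)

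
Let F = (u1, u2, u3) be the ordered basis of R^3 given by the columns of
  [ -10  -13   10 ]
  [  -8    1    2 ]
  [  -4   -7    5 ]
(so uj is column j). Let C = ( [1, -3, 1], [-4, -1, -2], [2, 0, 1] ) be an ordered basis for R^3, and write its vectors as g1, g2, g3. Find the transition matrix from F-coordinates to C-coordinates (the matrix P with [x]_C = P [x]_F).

Let M have columns uj and N have columns gj. Then for every x, N [x]_C = x = M [x]_F, so P = N^(-1) M.
Since det N = 1, N^(-1) has integer entries; multiplying gives P = [[2, -1, 0], [2, 2, -2], [-2, -2, 1]].

[[2, -1, 0], [2, 2, -2], [-2, -2, 1]]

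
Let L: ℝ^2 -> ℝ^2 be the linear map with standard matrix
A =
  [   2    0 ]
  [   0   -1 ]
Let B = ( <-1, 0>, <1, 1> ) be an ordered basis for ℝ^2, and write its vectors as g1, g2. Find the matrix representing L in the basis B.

[[2, -3], [0, -1]]

Let P have columns g1, g2. Then [L]_B = P^(-1) A P.
Here det P = -1, so P^(-1) is integer; computing A P first and then P^(-1)(A P) gives [[2, -3], [0, -1]].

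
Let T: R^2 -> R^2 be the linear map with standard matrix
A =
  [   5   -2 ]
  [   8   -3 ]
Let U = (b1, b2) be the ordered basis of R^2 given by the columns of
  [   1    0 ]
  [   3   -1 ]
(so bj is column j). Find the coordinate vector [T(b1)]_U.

<-1, -2>

Compute T(b1) = A b1 = <-1, -1> in standard coordinates.
Then write this in U-coordinates: solve for y in y_1 b1 + y_2 b2 = <-1, -1>.
This gives y = <-1, -2>, which is column 1 of [T]_U.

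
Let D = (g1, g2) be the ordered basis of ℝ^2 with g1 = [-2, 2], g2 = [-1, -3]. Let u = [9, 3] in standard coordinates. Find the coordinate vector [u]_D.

[-3, -3]

[u]_D is the unique c with M c = u, where M has columns g1, g2.
System: -2c_1 - c_2 = 9, 2c_1 - 3c_2 = 3; solving gives c_1 = -3, c_2 = -3.
Check: -3g1 - 3g2 = [9, 3].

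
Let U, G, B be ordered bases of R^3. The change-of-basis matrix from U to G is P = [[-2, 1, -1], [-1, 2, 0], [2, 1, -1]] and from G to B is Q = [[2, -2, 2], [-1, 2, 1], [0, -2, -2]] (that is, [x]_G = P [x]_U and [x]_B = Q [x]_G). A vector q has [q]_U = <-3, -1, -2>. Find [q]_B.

<2, -10, 8>

First [q]_G = P [q]_U = <7, 1, -5>.
Then [q]_B = Q [q]_G = <2, -10, 8>.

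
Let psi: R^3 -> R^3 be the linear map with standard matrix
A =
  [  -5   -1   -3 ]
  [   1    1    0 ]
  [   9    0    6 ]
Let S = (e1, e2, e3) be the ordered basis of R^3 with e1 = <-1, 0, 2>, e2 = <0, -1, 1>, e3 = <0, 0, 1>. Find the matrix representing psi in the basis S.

[[1, 2, 3], [1, 1, 0], [0, 1, 0]]

The j-th column of [psi]_S is [psi(ej)]_S.
psi(e1) = A e1 = <-1, -1, 3> = e1 + e2 + 0·e3, so column 1 is <1, 1, 0>.
Repeating for e2, e3 and assembling the columns gives [[1, 2, 3], [1, 1, 0], [0, 1, 0]].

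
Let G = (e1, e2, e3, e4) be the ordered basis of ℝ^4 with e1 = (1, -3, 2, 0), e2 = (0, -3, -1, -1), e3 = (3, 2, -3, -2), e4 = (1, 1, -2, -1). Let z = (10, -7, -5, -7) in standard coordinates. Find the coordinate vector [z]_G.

[z]_G is the unique c with M c = z, where M has columns e1, ..., e4.
Gaussian elimination on [M | z] yields c = (2, 2, 3, -1).
Check: 2e1 + 2e2 + 3e3 - e4 = (10, -7, -5, -7).

(2, 2, 3, -1)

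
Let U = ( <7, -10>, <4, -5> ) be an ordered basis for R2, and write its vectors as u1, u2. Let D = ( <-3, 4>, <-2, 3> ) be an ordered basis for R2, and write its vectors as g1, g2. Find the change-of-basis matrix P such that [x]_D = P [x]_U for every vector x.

Column j of P is [uj]_D, since P maps U-coordinates to D-coordinates.
Expressing u1 in D: u1 = -g1 - 2g2, so column 1 of P is <-1, -2>.
Doing the same for each uj gives P = [[-1, -2], [-2, 1]].

[[-1, -2], [-2, 1]]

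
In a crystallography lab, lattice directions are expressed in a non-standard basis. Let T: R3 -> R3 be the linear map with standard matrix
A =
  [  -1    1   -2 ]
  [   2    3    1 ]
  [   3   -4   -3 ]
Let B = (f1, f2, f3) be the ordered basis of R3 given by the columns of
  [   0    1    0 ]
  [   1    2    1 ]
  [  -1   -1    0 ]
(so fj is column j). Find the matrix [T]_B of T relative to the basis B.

[[-2, -1, 3], [3, 3, 1], [-2, 2, -2]]

Let P have columns f1, ..., f3. Then [T]_B = P^(-1) A P.
Here det P = -1, so P^(-1) is integer; computing A P first and then P^(-1)(A P) gives [[-2, -1, 3], [3, 3, 1], [-2, 2, -2]].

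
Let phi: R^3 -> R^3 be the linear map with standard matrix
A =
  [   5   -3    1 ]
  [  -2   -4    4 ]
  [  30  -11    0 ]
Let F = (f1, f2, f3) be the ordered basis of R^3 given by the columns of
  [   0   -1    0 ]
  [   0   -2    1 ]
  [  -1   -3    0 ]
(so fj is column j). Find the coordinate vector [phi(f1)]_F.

(-3, 1, -2)

Compute phi(f1) = A f1 = (-1, -4, 0) in standard coordinates.
Then write this in F-coordinates: solve for y in y_1 f1 + ... + y_3 f3 = (-1, -4, 0).
This gives y = (-3, 1, -2), which is column 1 of [phi]_F.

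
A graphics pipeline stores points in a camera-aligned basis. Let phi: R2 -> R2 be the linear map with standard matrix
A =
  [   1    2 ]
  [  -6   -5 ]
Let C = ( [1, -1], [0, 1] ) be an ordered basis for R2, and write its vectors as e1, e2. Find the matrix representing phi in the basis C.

[[-1, 2], [-2, -3]]

The j-th column of [phi]_C is [phi(ej)]_C.
phi(e1) = A e1 = [-1, -1] = -e1 - 2e2, so column 1 is [-1, -2].
Repeating for e2 and assembling the columns gives [[-1, 2], [-2, -3]].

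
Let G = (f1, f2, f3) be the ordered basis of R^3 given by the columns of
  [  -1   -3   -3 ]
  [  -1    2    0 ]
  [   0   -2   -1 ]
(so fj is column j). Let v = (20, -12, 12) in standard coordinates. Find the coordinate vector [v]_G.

[v]_G is the unique c with M c = v, where M has columns f1, ..., f3.
Row-reducing the augmented matrix [M | v] gives c = (4, -4, -4).
Check: 4f1 - 4f2 - 4f3 = (20, -12, 12).

(4, -4, -4)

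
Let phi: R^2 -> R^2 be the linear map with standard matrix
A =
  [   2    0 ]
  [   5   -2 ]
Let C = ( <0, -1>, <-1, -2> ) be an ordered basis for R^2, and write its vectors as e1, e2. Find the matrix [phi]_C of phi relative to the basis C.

The j-th column of [phi]_C is [phi(ej)]_C.
phi(e1) = A e1 = <0, 2> = -2e1 + 0·e2, so column 1 is <-2, 0>.
Repeating for e2 and assembling the columns gives [[-2, -3], [0, 2]].

[[-2, -3], [0, 2]]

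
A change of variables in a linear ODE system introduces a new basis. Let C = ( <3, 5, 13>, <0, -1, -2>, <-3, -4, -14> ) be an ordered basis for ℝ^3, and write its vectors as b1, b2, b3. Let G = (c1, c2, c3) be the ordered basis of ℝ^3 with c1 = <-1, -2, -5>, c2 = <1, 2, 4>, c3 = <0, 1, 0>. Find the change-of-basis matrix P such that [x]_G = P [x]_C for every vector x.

Take x = bj: its C-coordinates are the j-th standard unit vector, so P e_j — column j of P — equals [bj]_G.
b1 = -c1 + 2c2 - c3, giving column 1 = <-1, 2, -1>; repeating for each j gives P = [[-1, 2, 2], [2, 2, -1], [-1, -1, 2]].

[[-1, 2, 2], [2, 2, -1], [-1, -1, 2]]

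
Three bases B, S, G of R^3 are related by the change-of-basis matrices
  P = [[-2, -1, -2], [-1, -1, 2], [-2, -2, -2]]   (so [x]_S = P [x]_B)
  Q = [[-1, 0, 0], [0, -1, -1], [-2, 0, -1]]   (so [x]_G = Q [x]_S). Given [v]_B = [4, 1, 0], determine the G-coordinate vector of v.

Apply P to get S-coordinates [-9, -5, -10], then Q to get G-coordinates.
The result is [v]_G = [9, 15, 28].

[9, 15, 28]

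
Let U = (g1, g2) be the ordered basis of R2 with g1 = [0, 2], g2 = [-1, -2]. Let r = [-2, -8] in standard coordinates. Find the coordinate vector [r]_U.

[-2, 2]

We seek scalars with c_1 g1 + c_2 g2 = r; equivalently solve M c = r where the columns of M are g1, g2.
System: 0c_1 - c_2 = -2, 2c_1 - 2c_2 = -8; solving gives c_1 = -2, c_2 = 2.
Check: -2g1 + 2g2 = [-2, -8].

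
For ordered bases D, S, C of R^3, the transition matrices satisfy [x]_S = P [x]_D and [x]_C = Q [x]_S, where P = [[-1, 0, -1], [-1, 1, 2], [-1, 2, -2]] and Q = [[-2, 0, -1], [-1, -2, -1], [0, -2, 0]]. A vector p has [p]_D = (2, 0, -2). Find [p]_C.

(-2, 10, 12)

Composing the changes, [p]_C = Q P [p]_D.
Q P = [[3, -2, 4], [4, -4, -1], [2, -2, -4]]; applying this to (2, 0, -2) gives (-2, 10, 12).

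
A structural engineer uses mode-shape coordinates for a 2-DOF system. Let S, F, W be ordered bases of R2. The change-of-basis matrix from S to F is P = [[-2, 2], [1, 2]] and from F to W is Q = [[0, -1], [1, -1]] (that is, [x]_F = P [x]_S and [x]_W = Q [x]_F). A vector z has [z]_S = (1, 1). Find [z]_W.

(-3, -3)

First [z]_F = P [z]_S = (0, 3).
Then [z]_W = Q [z]_F = (-3, -3).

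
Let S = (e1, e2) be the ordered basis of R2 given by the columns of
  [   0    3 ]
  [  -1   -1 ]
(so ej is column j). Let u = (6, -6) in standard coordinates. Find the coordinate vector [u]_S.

(4, 2)

Write u = c_1 e1 + c_2 e2 and solve for the c_i.
System: 0c_1 + 3c_2 = 6, -c_1 - c_2 = -6; solving gives c_1 = 4, c_2 = 2.
Check: 4e1 + 2e2 = (6, -6).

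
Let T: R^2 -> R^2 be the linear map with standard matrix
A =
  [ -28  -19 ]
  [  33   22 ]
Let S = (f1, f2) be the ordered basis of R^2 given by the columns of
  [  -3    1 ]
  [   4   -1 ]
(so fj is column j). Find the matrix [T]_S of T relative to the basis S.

[[-3, 2], [-1, -3]]

The j-th column of [T]_S is [T(fj)]_S.
T(f1) = A f1 = (8, -11) = -3f1 - f2, so column 1 is (-3, -1).
Repeating for f2 and assembling the columns gives [[-3, 2], [-1, -3]].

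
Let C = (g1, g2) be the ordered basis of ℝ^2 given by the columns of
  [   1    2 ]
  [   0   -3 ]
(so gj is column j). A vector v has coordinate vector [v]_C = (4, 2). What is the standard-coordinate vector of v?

v = M [v]_C, where M has columns g1, g2.
Carrying out the matrix-vector product, v = (8, -6).

(8, -6)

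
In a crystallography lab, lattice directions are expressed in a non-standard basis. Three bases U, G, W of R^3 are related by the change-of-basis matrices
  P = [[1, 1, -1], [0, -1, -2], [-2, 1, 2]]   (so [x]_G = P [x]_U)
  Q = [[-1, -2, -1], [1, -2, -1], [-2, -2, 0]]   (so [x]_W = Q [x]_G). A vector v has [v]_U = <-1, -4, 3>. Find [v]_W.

First [v]_G = P [v]_U = <-8, -2, 4>.
Then [v]_W = Q [v]_G = <8, -8, 20>.

<8, -8, 20>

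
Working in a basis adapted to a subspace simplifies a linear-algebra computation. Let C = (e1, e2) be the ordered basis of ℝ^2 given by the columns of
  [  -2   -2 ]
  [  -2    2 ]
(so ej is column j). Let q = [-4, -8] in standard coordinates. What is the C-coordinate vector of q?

[3, -1]

We seek scalars with c_1 e1 + c_2 e2 = q; equivalently solve M c = q where the columns of M are e1, e2.
System: -2c_1 - 2c_2 = -4, -2c_1 + 2c_2 = -8; solving gives c_1 = 3, c_2 = -1.
Check: 3e1 - e2 = [-4, -8].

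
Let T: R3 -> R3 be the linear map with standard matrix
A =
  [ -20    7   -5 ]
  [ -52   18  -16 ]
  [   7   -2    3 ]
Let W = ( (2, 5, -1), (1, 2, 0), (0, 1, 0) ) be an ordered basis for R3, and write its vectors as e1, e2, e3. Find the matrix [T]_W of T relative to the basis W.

With P the matrix whose columns are e1, ..., e3, [T]_W = P^(-1) A P.
Column by column: T(e1) = A e1 = (0, 2, 1); its W-coordinates (-1, 2, 3) give column 1.
Continuing for each basis vector yields [T]_W = [[-1, -3, 2], [2, 0, 3], [3, -1, 2]].

[[-1, -3, 2], [2, 0, 3], [3, -1, 2]]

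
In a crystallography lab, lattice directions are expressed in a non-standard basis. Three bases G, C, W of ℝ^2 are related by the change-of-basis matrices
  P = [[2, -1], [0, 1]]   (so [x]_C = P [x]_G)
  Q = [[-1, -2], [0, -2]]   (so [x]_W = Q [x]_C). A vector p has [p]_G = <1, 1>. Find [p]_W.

Composing the changes, [p]_W = Q P [p]_G.
Q P = [[-2, -1], [0, -2]]; applying this to <1, 1> gives <-3, -2>.

<-3, -2>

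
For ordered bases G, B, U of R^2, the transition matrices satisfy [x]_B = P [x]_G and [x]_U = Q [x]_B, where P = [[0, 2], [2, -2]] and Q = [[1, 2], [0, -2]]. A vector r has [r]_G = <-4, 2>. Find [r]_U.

Apply P to get B-coordinates <4, -12>, then Q to get U-coordinates.
The result is [r]_U = <-20, 24>.

<-20, 24>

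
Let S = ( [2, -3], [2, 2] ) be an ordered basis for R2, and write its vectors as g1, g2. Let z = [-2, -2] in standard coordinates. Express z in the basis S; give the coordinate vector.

[0, -1]

Write z = c_1 g1 + c_2 g2 and solve for the c_i.
System: 2c_1 + 2c_2 = -2, -3c_1 + 2c_2 = -2; solving gives c_1 = 0, c_2 = -1.
Check: 0·g1 - g2 = [-2, -2].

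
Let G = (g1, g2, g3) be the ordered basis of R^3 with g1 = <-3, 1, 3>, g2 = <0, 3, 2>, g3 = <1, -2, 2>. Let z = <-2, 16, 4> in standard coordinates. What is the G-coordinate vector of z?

Write z = c_1 g1 + ... + c_3 g3 and solve for the c_i.
Solving this 3x3 system gives c = (0, 4, -2).
Check: 0·g1 + 4g2 - 2g3 = <-2, 16, 4>.

<0, 4, -2>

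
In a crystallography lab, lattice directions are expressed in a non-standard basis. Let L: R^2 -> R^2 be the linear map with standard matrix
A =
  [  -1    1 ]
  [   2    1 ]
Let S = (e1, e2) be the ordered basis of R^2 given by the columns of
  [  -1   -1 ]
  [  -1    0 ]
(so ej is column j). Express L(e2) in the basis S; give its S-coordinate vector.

Compute L(e2) = A e2 = (1, -2) in standard coordinates.
Then write this in S-coordinates: solve for y in y_1 e1 + y_2 e2 = (1, -2).
This gives y = (2, -3), which is column 2 of [L]_S.

(2, -3)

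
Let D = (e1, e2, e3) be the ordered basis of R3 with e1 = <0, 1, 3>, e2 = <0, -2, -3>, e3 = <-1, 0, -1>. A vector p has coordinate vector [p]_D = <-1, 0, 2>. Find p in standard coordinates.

By definition p = -e1 + 0·e2 + 2e3.
Summing componentwise gives <-2, -1, -5>.

<-2, -1, -5>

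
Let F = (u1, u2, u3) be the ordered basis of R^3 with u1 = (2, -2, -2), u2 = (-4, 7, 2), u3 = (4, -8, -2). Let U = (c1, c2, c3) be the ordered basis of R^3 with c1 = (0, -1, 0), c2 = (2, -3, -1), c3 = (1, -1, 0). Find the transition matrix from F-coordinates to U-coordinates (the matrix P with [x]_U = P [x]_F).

[[-2, -1, 2], [2, -2, 2], [-2, 0, 0]]

Let M have columns uj and N have columns cj. Then for every x, N [x]_U = x = M [x]_F, so P = N^(-1) M.
Since det N = 1, N^(-1) has integer entries; multiplying gives P = [[-2, -1, 2], [2, -2, 2], [-2, 0, 0]].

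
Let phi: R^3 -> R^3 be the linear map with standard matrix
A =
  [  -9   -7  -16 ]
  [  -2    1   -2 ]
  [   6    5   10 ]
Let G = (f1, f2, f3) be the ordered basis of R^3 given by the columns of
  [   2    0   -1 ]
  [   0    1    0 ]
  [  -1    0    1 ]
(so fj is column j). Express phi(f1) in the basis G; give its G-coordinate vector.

Compute phi(f1) = A f1 = [-2, -2, 2] in standard coordinates.
Then write this in G-coordinates: solve for y in y_1 f1 + ... + y_3 f3 = [-2, -2, 2].
This gives y = [0, -2, 2], which is column 1 of [phi]_G.

[0, -2, 2]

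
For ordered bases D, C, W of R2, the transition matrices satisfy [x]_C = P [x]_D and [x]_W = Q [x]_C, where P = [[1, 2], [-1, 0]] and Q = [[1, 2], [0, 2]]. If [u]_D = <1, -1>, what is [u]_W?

<-3, -2>

First [u]_C = P [u]_D = <-1, -1>.
Then [u]_W = Q [u]_C = <-3, -2>.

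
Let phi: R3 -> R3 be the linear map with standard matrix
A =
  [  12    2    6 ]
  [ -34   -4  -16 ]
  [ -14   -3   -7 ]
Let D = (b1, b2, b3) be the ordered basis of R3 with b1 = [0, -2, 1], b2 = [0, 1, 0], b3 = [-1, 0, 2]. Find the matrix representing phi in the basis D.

With P the matrix whose columns are b1, ..., b3, [phi]_D = P^(-1) A P.
Column by column: phi(b1) = A b1 = [2, -8, -1]; its D-coordinates [3, -2, -2] give column 1.
Continuing for each basis vector yields [phi]_D = [[3, 1, 0], [-2, -2, 2], [-2, -2, 0]].

[[3, 1, 0], [-2, -2, 2], [-2, -2, 0]]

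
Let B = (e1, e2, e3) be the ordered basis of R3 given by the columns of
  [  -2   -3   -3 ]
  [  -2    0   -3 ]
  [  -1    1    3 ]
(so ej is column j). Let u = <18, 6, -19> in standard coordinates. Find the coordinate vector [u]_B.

<3, -4, -4>

Write u = c_1 e1 + ... + c_3 e3 and solve for the c_i.
Gaussian elimination on [M | u] yields c = (3, -4, -4).
Check: 3e1 - 4e2 - 4e3 = <18, 6, -19>.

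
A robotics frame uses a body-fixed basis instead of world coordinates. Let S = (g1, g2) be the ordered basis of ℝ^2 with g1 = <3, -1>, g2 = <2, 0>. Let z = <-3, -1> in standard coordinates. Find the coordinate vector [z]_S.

<1, -3>

We seek scalars with c_1 g1 + c_2 g2 = z; equivalently solve M c = z where the columns of M are g1, g2.
System: 3c_1 + 2c_2 = -3, -c_1 + 0c_2 = -1; solving gives c_1 = 1, c_2 = -3.
Check: g1 - 3g2 = <-3, -1>.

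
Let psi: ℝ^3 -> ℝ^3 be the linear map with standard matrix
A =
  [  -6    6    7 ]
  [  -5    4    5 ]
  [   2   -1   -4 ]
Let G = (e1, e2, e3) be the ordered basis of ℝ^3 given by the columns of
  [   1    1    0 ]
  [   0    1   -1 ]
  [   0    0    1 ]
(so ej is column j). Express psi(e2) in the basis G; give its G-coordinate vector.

<0, 0, 1>

Column 2 of [psi]_G is the G-coordinate vector of psi(e2).
In standard coordinates psi(e2) = A e2 = <0, -1, 1>.
Converting to G: <0, -1, 1> = 0·e1 + 0·e2 + e3, so the coordinate vector is <0, 0, 1>.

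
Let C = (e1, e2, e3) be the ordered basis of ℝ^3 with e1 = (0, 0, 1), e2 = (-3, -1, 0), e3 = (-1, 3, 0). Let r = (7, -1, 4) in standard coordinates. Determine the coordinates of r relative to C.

[r]_C is the unique c with M c = r, where M has columns e1, ..., e3.
Gaussian elimination on [M | r] yields c = (4, -2, -1).
Check: 4e1 - 2e2 - e3 = (7, -1, 4).

(4, -2, -1)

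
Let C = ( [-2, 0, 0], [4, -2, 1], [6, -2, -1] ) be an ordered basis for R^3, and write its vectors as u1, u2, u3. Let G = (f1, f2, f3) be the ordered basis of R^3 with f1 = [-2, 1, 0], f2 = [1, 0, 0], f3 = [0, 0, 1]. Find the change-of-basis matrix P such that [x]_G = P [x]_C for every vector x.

[[0, -2, -2], [-2, 0, 2], [0, 1, -1]]

Column j of P is [uj]_G, since P maps C-coordinates to G-coordinates.
Expressing u1 in G: u1 = 0·f1 - 2f2 + 0·f3, so column 1 of P is [0, -2, 0].
Doing the same for each uj gives P = [[0, -2, -2], [-2, 0, 2], [0, 1, -1]].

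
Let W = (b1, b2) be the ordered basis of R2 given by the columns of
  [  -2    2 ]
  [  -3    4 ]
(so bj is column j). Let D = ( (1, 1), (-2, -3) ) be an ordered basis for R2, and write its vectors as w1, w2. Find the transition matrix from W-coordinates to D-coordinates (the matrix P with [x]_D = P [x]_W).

Take x = bj: its W-coordinates are the j-th standard unit vector, so P e_j — column j of P — equals [bj]_D.
b1 = 0·w1 + w2, giving column 1 = (0, 1); repeating for each j gives P = [[0, -2], [1, -2]].

[[0, -2], [1, -2]]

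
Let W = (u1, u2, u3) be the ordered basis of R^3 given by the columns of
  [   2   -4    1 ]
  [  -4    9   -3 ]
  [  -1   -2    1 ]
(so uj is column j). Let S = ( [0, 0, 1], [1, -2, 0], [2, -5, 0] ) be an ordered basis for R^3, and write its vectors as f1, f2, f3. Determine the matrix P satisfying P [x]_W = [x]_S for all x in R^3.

[[-1, -2, 1], [2, -2, -1], [0, -1, 1]]

Take x = uj: its W-coordinates are the j-th standard unit vector, so P e_j — column j of P — equals [uj]_S.
u1 = -f1 + 2f2 + 0·f3, giving column 1 = [-1, 2, 0]; repeating for each j gives P = [[-1, -2, 1], [2, -2, -1], [0, -1, 1]].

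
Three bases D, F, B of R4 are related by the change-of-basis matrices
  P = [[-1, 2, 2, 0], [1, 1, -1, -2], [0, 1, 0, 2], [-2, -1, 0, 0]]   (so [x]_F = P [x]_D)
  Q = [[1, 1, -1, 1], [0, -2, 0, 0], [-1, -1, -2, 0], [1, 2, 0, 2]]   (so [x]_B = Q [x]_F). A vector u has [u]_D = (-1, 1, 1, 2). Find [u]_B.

(-4, 10, -10, -3)

Composing the changes, [u]_B = Q P [u]_D.
Q P = [[-2, 1, 1, -4], [-2, -2, 2, 4], [0, -5, -1, -2], [-3, 2, 0, -4]]; applying this to (-1, 1, 1, 2) gives (-4, 10, -10, -3).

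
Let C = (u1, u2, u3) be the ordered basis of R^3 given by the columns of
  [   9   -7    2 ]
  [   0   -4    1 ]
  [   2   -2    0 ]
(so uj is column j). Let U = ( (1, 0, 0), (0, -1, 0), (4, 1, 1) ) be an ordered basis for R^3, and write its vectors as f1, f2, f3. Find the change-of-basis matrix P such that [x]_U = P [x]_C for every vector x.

[[1, 1, 2], [2, 2, -1], [2, -2, 0]]

Column j of P is [uj]_U, since P maps C-coordinates to U-coordinates.
Expressing u1 in U: u1 = f1 + 2f2 + 2f3, so column 1 of P is (1, 2, 2).
Doing the same for each uj gives P = [[1, 1, 2], [2, 2, -1], [2, -2, 0]].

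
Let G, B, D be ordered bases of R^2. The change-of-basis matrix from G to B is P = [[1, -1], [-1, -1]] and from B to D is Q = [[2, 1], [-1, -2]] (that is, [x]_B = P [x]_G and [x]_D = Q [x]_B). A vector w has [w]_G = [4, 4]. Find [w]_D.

[-8, 16]

First [w]_B = P [w]_G = [0, -8].
Then [w]_D = Q [w]_B = [-8, 16].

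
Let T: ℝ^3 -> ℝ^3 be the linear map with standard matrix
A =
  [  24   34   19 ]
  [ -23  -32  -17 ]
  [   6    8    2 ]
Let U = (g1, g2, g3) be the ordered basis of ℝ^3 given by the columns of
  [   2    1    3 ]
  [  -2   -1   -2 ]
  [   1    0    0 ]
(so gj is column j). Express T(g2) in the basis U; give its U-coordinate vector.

(-2, -3, -1)

Column 2 of [T]_U is the U-coordinate vector of T(g2).
In standard coordinates T(g2) = A g2 = (-10, 9, -2).
Converting to U: (-10, 9, -2) = -2g1 - 3g2 - g3, so the coordinate vector is (-2, -3, -1).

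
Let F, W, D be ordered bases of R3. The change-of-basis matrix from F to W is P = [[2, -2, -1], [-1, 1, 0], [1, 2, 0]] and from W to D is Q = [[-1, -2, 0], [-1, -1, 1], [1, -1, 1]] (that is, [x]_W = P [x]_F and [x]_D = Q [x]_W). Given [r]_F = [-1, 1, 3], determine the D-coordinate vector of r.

Apply P to get W-coordinates [-7, 2, 1], then Q to get D-coordinates.
The result is [r]_D = [3, 6, -8].

[3, 6, -8]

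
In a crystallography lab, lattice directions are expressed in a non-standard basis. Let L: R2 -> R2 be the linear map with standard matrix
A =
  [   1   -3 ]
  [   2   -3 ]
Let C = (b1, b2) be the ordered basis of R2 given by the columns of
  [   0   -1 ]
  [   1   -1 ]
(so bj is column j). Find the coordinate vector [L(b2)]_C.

[-1, -2]

Compute L(b2) = A b2 = [2, 1] in standard coordinates.
Then write this in C-coordinates: solve for y in y_1 b1 + y_2 b2 = [2, 1].
This gives y = [-1, -2], which is column 2 of [L]_C.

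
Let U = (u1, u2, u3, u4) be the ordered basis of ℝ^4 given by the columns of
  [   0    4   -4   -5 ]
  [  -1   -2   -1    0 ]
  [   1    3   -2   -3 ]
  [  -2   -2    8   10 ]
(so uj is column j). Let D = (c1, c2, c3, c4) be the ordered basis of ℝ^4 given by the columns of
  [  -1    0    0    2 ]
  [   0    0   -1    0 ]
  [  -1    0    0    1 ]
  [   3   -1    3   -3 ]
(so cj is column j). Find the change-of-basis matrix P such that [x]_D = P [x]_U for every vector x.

Column j of P is [uj]_D, since P maps U-coordinates to D-coordinates.
Expressing u1 in D: u1 = -2c1 + 2c2 + c3 - c4, so column 1 of P is [-2, 2, 1, -1].
Doing the same for each uj gives P = [[-2, -2, 0, 1], [2, -1, 1, -1], [1, 2, 1, 0], [-1, 1, -2, -2]].

[[-2, -2, 0, 1], [2, -1, 1, -1], [1, 2, 1, 0], [-1, 1, -2, -2]]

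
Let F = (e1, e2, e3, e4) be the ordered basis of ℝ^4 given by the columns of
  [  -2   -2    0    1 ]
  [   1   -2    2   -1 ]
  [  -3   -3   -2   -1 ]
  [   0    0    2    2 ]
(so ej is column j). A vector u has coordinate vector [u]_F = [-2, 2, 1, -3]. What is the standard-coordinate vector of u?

By definition u = -2e1 + 2e2 + e3 - 3e4.
Summing componentwise gives [-3, -1, 1, -4].

[-3, -1, 1, -4]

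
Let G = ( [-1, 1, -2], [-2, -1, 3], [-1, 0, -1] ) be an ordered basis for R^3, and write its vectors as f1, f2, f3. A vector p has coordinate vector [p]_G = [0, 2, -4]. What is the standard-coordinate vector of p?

[0, -2, 10]

p = M [p]_G, where M has columns f1, ..., f3.
Carrying out the matrix-vector product, p = [0, -2, 10].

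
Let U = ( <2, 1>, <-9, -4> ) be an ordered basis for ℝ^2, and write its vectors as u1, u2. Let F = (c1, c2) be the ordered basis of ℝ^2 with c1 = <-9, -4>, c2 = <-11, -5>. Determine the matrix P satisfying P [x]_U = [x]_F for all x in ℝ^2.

Take x = uj: its U-coordinates are the j-th standard unit vector, so P e_j — column j of P — equals [uj]_F.
u1 = c1 - c2, giving column 1 = <1, -1>; repeating for each j gives P = [[1, 1], [-1, 0]].

[[1, 1], [-1, 0]]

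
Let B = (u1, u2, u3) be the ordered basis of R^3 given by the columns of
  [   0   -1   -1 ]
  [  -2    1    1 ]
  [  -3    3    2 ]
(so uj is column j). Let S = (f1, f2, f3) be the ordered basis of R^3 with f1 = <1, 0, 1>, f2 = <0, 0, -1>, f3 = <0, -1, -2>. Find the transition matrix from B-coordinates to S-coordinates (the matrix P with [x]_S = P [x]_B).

Let M have columns uj and N have columns fj. Then for every x, N [x]_S = x = M [x]_B, so P = N^(-1) M.
Since det N = -1, N^(-1) has integer entries; multiplying gives P = [[0, -1, -1], [-1, -2, -1], [2, -1, -1]].

[[0, -1, -1], [-1, -2, -1], [2, -1, -1]]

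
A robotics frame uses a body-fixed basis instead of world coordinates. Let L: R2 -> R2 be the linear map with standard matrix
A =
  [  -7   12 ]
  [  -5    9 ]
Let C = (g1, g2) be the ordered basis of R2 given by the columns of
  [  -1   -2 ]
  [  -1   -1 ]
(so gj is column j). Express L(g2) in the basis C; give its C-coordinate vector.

Column 2 of [L]_C is the C-coordinate vector of L(g2).
In standard coordinates L(g2) = A g2 = (2, 1).
Converting to C: (2, 1) = 0·g1 - g2, so the coordinate vector is (0, -1).

(0, -1)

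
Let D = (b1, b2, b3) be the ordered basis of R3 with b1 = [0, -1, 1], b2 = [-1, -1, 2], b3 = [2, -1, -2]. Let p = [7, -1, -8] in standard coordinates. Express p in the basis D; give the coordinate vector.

[2, -3, 2]

We seek scalars with c_1 b1 + ... + c_3 b3 = p; equivalently solve M c = p where the columns of M are b1, ..., b3.
Row-reducing the augmented matrix [M | p] gives c = (2, -3, 2).
Check: 2b1 - 3b2 + 2b3 = [7, -1, -8].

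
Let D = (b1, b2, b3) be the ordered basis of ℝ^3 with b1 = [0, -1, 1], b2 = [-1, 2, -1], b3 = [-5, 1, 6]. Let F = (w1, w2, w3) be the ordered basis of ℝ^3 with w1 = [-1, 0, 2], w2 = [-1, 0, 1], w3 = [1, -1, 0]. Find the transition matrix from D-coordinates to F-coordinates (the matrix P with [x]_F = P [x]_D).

[[0, 0, 2], [1, -1, 2], [1, -2, -1]]

Column j of P is [bj]_F, since P maps D-coordinates to F-coordinates.
Expressing b1 in F: b1 = 0·w1 + w2 + w3, so column 1 of P is [0, 1, 1].
Doing the same for each bj gives P = [[0, 0, 2], [1, -1, 2], [1, -2, -1]].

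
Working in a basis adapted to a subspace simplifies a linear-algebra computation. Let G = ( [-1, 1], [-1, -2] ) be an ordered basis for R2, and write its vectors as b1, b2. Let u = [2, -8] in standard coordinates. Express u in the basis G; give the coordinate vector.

[u]_G is the unique c with M c = u, where M has columns b1, b2.
System: -c_1 - c_2 = 2, c_1 - 2c_2 = -8; solving gives c_1 = -4, c_2 = 2.
Check: -4b1 + 2b2 = [2, -8].

[-4, 2]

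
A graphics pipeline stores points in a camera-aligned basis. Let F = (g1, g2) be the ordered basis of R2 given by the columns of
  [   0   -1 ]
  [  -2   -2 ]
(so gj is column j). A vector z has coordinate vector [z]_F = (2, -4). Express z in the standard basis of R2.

(4, 4)

z = M [z]_F, where M has columns g1, g2.
Carrying out the matrix-vector product, z = (4, 4).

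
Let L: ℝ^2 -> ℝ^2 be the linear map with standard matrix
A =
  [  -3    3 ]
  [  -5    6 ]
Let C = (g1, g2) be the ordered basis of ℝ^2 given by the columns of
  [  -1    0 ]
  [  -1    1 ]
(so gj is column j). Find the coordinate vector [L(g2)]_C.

Compute L(g2) = A g2 = (3, 6) in standard coordinates.
Then write this in C-coordinates: solve for y in y_1 g1 + y_2 g2 = (3, 6).
This gives y = (-3, 3), which is column 2 of [L]_C.

(-3, 3)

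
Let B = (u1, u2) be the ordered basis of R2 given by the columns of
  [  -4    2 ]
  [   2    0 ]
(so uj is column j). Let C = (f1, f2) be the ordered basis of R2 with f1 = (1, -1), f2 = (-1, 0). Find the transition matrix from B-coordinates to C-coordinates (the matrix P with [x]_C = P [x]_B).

Let M have columns uj and N have columns fj. Then for every x, N [x]_C = x = M [x]_B, so P = N^(-1) M.
Since det N = -1, N^(-1) has integer entries; multiplying gives P = [[-2, 0], [2, -2]].

[[-2, 0], [2, -2]]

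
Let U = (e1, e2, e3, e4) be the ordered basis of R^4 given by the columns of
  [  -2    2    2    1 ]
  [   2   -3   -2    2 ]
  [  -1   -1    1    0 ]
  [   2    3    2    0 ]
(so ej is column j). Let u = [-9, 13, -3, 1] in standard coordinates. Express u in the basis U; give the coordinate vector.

Write u = c_1 e1 + ... + c_4 e4 and solve for the c_i.
Solving this 4x4 system gives c = (3, -1, -1, 1).
Check: 3e1 - e2 - e3 + e4 = [-9, 13, -3, 1].

[3, -1, -1, 1]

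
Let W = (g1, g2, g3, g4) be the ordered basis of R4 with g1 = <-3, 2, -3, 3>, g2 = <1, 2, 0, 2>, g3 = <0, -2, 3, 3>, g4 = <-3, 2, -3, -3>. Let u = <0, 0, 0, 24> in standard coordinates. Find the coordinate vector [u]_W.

We seek scalars with c_1 g1 + ... + c_4 g4 = u; equivalently solve M c = u where the columns of M are g1, ..., g4.
Gaussian elimination on [M | u] yields c = (4, 0, 0, -4).
Check: 4g1 + 0·g2 + 0·g3 - 4g4 = <0, 0, 0, 24>.

<4, 0, 0, -4>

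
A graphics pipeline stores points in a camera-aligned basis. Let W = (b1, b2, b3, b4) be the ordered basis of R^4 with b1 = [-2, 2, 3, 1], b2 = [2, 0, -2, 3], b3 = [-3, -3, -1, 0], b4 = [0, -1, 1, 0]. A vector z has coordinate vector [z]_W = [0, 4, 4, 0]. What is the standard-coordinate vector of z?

[-4, -12, -12, 12]

By definition z = 0·b1 + 4b2 + 4b3 + 0·b4.
Summing componentwise gives [-4, -12, -12, 12].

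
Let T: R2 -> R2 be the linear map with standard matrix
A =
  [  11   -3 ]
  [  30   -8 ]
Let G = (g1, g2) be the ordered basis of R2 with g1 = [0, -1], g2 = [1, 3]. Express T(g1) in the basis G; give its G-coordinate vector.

[1, 3]

Column 1 of [T]_G is the G-coordinate vector of T(g1).
In standard coordinates T(g1) = A g1 = [3, 8].
Converting to G: [3, 8] = g1 + 3g2, so the coordinate vector is [1, 3].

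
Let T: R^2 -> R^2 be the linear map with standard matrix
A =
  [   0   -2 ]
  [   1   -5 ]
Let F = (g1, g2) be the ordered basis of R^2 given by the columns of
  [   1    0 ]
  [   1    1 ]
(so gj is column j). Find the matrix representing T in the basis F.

[[-2, -2], [-2, -3]]

The j-th column of [T]_F is [T(gj)]_F.
T(g1) = A g1 = (-2, -4) = -2g1 - 2g2, so column 1 is (-2, -2).
Repeating for g2 and assembling the columns gives [[-2, -2], [-2, -3]].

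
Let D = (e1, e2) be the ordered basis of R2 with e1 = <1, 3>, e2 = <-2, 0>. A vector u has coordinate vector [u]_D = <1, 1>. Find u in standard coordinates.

<-1, 3>

The coordinates say u = e1 + e2; adding the scaled basis vectors gives <-1, 3>.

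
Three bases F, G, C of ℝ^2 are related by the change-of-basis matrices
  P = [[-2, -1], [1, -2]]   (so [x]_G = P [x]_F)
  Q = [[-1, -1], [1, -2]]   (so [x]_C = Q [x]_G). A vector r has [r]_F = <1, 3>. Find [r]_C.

Apply P to get G-coordinates <-5, -5>, then Q to get C-coordinates.
The result is [r]_C = <10, 5>.

<10, 5>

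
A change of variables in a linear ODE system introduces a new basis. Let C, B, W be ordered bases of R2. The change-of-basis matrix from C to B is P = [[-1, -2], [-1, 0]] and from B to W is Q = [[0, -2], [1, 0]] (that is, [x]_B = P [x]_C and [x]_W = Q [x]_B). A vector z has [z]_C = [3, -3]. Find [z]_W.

[6, 3]

Apply P to get B-coordinates [3, -3], then Q to get W-coordinates.
The result is [z]_W = [6, 3].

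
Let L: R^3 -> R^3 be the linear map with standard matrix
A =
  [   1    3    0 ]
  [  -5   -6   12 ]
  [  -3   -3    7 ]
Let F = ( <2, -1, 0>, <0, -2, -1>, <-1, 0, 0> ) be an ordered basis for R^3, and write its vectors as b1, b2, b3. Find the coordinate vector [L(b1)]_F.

Compute L(b1) = A b1 = <-1, -4, -3> in standard coordinates.
Then write this in F-coordinates: solve for y in y_1 b1 + ... + y_3 b3 = <-1, -4, -3>.
This gives y = <-2, 3, -3>, which is column 1 of [L]_F.

<-2, 3, -3>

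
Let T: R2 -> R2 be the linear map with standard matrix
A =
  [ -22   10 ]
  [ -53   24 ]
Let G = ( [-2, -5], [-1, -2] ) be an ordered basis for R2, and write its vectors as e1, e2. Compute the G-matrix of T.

The j-th column of [T]_G is [T(ej)]_G.
T(e1) = A e1 = [-6, -14] = 2e1 + 2e2, so column 1 is [2, 2].
Repeating for e2 and assembling the columns gives [[2, -1], [2, 0]].

[[2, -1], [2, 0]]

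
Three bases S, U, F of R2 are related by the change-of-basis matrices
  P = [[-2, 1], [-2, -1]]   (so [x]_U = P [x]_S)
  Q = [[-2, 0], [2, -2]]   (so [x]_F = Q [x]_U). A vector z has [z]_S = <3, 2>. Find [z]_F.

Composing the changes, [z]_F = Q P [z]_S.
Q P = [[4, -2], [0, 4]]; applying this to <3, 2> gives <8, 8>.

<8, 8>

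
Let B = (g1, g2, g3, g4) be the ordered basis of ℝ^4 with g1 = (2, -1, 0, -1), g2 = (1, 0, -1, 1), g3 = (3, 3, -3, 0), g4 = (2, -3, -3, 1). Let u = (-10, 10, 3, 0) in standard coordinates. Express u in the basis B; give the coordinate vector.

(-4, -3, 1, -1)

[u]_B is the unique c with M c = u, where M has columns g1, ..., g4.
Gaussian elimination on [M | u] yields c = (-4, -3, 1, -1).
Check: -4g1 - 3g2 + g3 - g4 = (-10, 10, 3, 0).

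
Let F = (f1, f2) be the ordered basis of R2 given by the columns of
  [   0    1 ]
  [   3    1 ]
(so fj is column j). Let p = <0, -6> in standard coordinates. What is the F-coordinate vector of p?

<-2, 0>

[p]_F is the unique c with M c = p, where M has columns f1, f2.
System: 0c_1 + c_2 = 0, 3c_1 + c_2 = -6; solving gives c_1 = -2, c_2 = 0.
Check: -2f1 + 0·f2 = <0, -6>.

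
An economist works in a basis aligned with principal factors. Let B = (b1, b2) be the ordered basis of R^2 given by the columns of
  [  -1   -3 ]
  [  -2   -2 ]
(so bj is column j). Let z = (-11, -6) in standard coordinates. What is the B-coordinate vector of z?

(-1, 4)

We seek scalars with c_1 b1 + c_2 b2 = z; equivalently solve M c = z where the columns of M are b1, b2.
System: -c_1 - 3c_2 = -11, -2c_1 - 2c_2 = -6; solving gives c_1 = -1, c_2 = 4.
Check: -b1 + 4b2 = (-11, -6).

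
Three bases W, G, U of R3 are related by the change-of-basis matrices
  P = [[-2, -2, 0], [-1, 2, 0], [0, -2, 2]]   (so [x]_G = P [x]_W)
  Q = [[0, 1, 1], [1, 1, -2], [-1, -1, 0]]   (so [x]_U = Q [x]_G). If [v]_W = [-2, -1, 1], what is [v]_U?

[4, -2, -6]

First [v]_G = P [v]_W = [6, 0, 4].
Then [v]_U = Q [v]_G = [4, -2, -6].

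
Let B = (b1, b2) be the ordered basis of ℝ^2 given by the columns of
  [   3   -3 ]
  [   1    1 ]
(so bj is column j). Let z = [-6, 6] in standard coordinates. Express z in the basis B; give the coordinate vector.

[z]_B is the unique c with M c = z, where M has columns b1, b2.
System: 3c_1 - 3c_2 = -6, c_1 + c_2 = 6; solving gives c_1 = 2, c_2 = 4.
Check: 2b1 + 4b2 = [-6, 6].

[2, 4]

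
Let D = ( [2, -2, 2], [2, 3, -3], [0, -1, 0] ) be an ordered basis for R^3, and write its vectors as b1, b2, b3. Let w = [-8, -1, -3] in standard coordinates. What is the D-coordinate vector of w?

[-3, -1, 4]

Write w = c_1 b1 + ... + c_3 b3 and solve for the c_i.
Row-reducing the augmented matrix [M | w] gives c = (-3, -1, 4).
Check: -3b1 - b2 + 4b3 = [-8, -1, -3].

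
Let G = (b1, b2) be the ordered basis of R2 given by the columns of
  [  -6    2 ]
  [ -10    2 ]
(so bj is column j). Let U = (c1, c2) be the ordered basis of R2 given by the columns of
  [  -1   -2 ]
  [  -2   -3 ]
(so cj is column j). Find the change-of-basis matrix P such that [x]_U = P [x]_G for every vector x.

Let M have columns bj and N have columns cj. Then for every x, N [x]_U = x = M [x]_G, so P = N^(-1) M.
Since det N = -1, N^(-1) has integer entries; multiplying gives P = [[2, 2], [2, -2]].

[[2, 2], [2, -2]]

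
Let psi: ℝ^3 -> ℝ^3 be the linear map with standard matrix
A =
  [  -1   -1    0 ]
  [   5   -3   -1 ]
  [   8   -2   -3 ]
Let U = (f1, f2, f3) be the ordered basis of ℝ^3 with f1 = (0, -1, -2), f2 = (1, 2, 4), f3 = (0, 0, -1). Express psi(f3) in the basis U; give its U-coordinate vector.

Column 3 of [psi]_U is the U-coordinate vector of psi(f3).
In standard coordinates psi(f3) = A f3 = (0, 1, 3).
Converting to U: (0, 1, 3) = -f1 + 0·f2 - f3, so the coordinate vector is (-1, 0, -1).

(-1, 0, -1)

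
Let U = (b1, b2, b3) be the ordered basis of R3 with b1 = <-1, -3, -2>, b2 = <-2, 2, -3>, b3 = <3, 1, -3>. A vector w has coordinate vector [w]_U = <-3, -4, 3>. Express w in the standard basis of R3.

<20, 4, 9>

w = M [w]_U, where M has columns b1, ..., b3.
Carrying out the matrix-vector product, w = <20, 4, 9>.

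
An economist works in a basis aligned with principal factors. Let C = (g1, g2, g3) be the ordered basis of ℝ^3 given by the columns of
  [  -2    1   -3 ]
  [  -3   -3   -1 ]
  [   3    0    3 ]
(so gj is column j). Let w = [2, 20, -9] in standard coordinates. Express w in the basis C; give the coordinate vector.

We seek scalars with c_1 g1 + ... + c_3 g3 = w; equivalently solve M c = w where the columns of M are g1, ..., g3.
Row-reducing the augmented matrix [M | w] gives c = (-4, -3, 1).
Check: -4g1 - 3g2 + g3 = [2, 20, -9].

[-4, -3, 1]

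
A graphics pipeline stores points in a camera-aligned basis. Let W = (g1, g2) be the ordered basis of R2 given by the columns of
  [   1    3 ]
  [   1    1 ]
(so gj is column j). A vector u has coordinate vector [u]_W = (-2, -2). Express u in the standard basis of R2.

(-8, -4)

The coordinates say u = -2g1 - 2g2; adding the scaled basis vectors gives (-8, -4).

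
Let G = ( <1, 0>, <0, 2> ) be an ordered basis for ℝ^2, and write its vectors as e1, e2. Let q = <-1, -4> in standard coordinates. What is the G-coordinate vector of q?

We seek scalars with c_1 e1 + c_2 e2 = q; equivalently solve M c = q where the columns of M are e1, e2.
System: c_1 + 0c_2 = -1, 0c_1 + 2c_2 = -4; solving gives c_1 = -1, c_2 = -2.
Check: -e1 - 2e2 = <-1, -4>.

<-1, -2>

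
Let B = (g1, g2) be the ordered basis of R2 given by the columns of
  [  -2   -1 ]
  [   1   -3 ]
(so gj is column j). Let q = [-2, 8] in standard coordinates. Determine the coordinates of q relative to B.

We seek scalars with c_1 g1 + c_2 g2 = q; equivalently solve M c = q where the columns of M are g1, g2.
System: -2c_1 - c_2 = -2, c_1 - 3c_2 = 8; solving gives c_1 = 2, c_2 = -2.
Check: 2g1 - 2g2 = [-2, 8].

[2, -2]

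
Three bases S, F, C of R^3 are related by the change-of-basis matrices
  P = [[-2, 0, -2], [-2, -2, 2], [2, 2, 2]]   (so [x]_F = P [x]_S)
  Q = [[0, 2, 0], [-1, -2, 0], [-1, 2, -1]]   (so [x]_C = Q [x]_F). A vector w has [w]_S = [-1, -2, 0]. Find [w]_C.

[12, -14, 16]

Apply P to get F-coordinates [2, 6, -6], then Q to get C-coordinates.
The result is [w]_C = [12, -14, 16].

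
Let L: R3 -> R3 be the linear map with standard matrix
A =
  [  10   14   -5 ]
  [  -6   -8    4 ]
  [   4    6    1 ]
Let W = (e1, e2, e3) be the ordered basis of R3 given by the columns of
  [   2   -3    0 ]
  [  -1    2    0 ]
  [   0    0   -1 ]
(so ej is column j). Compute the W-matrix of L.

[[0, 2, -2], [-2, 2, -3], [-2, 0, 1]]

The j-th column of [L]_W is [L(ej)]_W.
L(e1) = A e1 = (6, -4, 2) = 0·e1 - 2e2 - 2e3, so column 1 is (0, -2, -2).
Repeating for e2, e3 and assembling the columns gives [[0, 2, -2], [-2, 2, -3], [-2, 0, 1]].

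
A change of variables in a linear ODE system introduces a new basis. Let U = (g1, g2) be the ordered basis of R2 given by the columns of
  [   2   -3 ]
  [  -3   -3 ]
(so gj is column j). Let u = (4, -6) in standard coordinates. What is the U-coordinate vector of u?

[u]_U is the unique c with M c = u, where M has columns g1, g2.
System: 2c_1 - 3c_2 = 4, -3c_1 - 3c_2 = -6; solving gives c_1 = 2, c_2 = 0.
Check: 2g1 + 0·g2 = (4, -6).

(2, 0)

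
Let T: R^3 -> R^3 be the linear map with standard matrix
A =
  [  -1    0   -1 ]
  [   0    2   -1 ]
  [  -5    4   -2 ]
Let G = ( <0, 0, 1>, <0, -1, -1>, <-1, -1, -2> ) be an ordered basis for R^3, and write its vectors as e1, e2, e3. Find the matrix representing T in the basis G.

[[0, -2, 2], [0, 2, 3], [1, -1, -3]]

Let P have columns e1, ..., e3. Then [T]_G = P^(-1) A P.
Here det P = -1, so P^(-1) is integer; computing A P first and then P^(-1)(A P) gives [[0, -2, 2], [0, 2, 3], [1, -1, -3]].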